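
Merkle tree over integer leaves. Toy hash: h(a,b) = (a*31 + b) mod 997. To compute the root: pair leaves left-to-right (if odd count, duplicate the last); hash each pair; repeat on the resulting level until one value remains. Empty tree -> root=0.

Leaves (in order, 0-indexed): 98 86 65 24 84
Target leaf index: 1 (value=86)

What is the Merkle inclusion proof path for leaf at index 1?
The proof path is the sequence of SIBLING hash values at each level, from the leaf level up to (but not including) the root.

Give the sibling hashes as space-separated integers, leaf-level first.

Answer: 98 45 274

Derivation:
L0 (leaves): [98, 86, 65, 24, 84], target index=1
L1: h(98,86)=(98*31+86)%997=133 [pair 0] h(65,24)=(65*31+24)%997=45 [pair 1] h(84,84)=(84*31+84)%997=694 [pair 2] -> [133, 45, 694]
  Sibling for proof at L0: 98
L2: h(133,45)=(133*31+45)%997=180 [pair 0] h(694,694)=(694*31+694)%997=274 [pair 1] -> [180, 274]
  Sibling for proof at L1: 45
L3: h(180,274)=(180*31+274)%997=869 [pair 0] -> [869]
  Sibling for proof at L2: 274
Root: 869
Proof path (sibling hashes from leaf to root): [98, 45, 274]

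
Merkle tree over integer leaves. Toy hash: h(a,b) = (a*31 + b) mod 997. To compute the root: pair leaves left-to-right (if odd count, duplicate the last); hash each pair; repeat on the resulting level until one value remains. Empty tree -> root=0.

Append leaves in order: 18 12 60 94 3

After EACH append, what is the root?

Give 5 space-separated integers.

After append 18 (leaves=[18]):
  L0: [18]
  root=18
After append 12 (leaves=[18, 12]):
  L0: [18, 12]
  L1: h(18,12)=(18*31+12)%997=570 -> [570]
  root=570
After append 60 (leaves=[18, 12, 60]):
  L0: [18, 12, 60]
  L1: h(18,12)=(18*31+12)%997=570 h(60,60)=(60*31+60)%997=923 -> [570, 923]
  L2: h(570,923)=(570*31+923)%997=647 -> [647]
  root=647
After append 94 (leaves=[18, 12, 60, 94]):
  L0: [18, 12, 60, 94]
  L1: h(18,12)=(18*31+12)%997=570 h(60,94)=(60*31+94)%997=957 -> [570, 957]
  L2: h(570,957)=(570*31+957)%997=681 -> [681]
  root=681
After append 3 (leaves=[18, 12, 60, 94, 3]):
  L0: [18, 12, 60, 94, 3]
  L1: h(18,12)=(18*31+12)%997=570 h(60,94)=(60*31+94)%997=957 h(3,3)=(3*31+3)%997=96 -> [570, 957, 96]
  L2: h(570,957)=(570*31+957)%997=681 h(96,96)=(96*31+96)%997=81 -> [681, 81]
  L3: h(681,81)=(681*31+81)%997=255 -> [255]
  root=255

Answer: 18 570 647 681 255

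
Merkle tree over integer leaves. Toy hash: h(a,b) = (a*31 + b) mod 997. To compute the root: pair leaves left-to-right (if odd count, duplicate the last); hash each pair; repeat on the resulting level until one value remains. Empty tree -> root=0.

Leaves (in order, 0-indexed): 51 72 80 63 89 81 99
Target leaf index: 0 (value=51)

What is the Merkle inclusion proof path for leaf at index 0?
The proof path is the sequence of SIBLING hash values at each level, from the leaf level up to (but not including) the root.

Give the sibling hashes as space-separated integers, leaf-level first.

L0 (leaves): [51, 72, 80, 63, 89, 81, 99], target index=0
L1: h(51,72)=(51*31+72)%997=656 [pair 0] h(80,63)=(80*31+63)%997=549 [pair 1] h(89,81)=(89*31+81)%997=846 [pair 2] h(99,99)=(99*31+99)%997=177 [pair 3] -> [656, 549, 846, 177]
  Sibling for proof at L0: 72
L2: h(656,549)=(656*31+549)%997=945 [pair 0] h(846,177)=(846*31+177)%997=481 [pair 1] -> [945, 481]
  Sibling for proof at L1: 549
L3: h(945,481)=(945*31+481)%997=863 [pair 0] -> [863]
  Sibling for proof at L2: 481
Root: 863
Proof path (sibling hashes from leaf to root): [72, 549, 481]

Answer: 72 549 481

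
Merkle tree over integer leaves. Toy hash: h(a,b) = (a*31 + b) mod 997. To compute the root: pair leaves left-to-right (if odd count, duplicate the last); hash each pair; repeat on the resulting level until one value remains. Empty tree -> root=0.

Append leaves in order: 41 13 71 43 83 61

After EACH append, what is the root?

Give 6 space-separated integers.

After append 41 (leaves=[41]):
  L0: [41]
  root=41
After append 13 (leaves=[41, 13]):
  L0: [41, 13]
  L1: h(41,13)=(41*31+13)%997=287 -> [287]
  root=287
After append 71 (leaves=[41, 13, 71]):
  L0: [41, 13, 71]
  L1: h(41,13)=(41*31+13)%997=287 h(71,71)=(71*31+71)%997=278 -> [287, 278]
  L2: h(287,278)=(287*31+278)%997=202 -> [202]
  root=202
After append 43 (leaves=[41, 13, 71, 43]):
  L0: [41, 13, 71, 43]
  L1: h(41,13)=(41*31+13)%997=287 h(71,43)=(71*31+43)%997=250 -> [287, 250]
  L2: h(287,250)=(287*31+250)%997=174 -> [174]
  root=174
After append 83 (leaves=[41, 13, 71, 43, 83]):
  L0: [41, 13, 71, 43, 83]
  L1: h(41,13)=(41*31+13)%997=287 h(71,43)=(71*31+43)%997=250 h(83,83)=(83*31+83)%997=662 -> [287, 250, 662]
  L2: h(287,250)=(287*31+250)%997=174 h(662,662)=(662*31+662)%997=247 -> [174, 247]
  L3: h(174,247)=(174*31+247)%997=656 -> [656]
  root=656
After append 61 (leaves=[41, 13, 71, 43, 83, 61]):
  L0: [41, 13, 71, 43, 83, 61]
  L1: h(41,13)=(41*31+13)%997=287 h(71,43)=(71*31+43)%997=250 h(83,61)=(83*31+61)%997=640 -> [287, 250, 640]
  L2: h(287,250)=(287*31+250)%997=174 h(640,640)=(640*31+640)%997=540 -> [174, 540]
  L3: h(174,540)=(174*31+540)%997=949 -> [949]
  root=949

Answer: 41 287 202 174 656 949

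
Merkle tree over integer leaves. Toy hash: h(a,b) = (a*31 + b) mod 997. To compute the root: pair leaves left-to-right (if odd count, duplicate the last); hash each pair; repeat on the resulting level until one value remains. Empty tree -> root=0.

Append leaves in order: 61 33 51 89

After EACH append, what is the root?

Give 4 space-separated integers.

Answer: 61 927 459 497

Derivation:
After append 61 (leaves=[61]):
  L0: [61]
  root=61
After append 33 (leaves=[61, 33]):
  L0: [61, 33]
  L1: h(61,33)=(61*31+33)%997=927 -> [927]
  root=927
After append 51 (leaves=[61, 33, 51]):
  L0: [61, 33, 51]
  L1: h(61,33)=(61*31+33)%997=927 h(51,51)=(51*31+51)%997=635 -> [927, 635]
  L2: h(927,635)=(927*31+635)%997=459 -> [459]
  root=459
After append 89 (leaves=[61, 33, 51, 89]):
  L0: [61, 33, 51, 89]
  L1: h(61,33)=(61*31+33)%997=927 h(51,89)=(51*31+89)%997=673 -> [927, 673]
  L2: h(927,673)=(927*31+673)%997=497 -> [497]
  root=497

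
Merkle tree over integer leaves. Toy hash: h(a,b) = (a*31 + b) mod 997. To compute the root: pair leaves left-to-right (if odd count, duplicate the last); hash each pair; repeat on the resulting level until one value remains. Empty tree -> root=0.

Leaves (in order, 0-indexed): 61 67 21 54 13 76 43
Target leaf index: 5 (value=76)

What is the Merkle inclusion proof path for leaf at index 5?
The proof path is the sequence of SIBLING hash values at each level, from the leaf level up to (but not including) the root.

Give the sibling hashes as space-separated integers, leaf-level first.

L0 (leaves): [61, 67, 21, 54, 13, 76, 43], target index=5
L1: h(61,67)=(61*31+67)%997=961 [pair 0] h(21,54)=(21*31+54)%997=705 [pair 1] h(13,76)=(13*31+76)%997=479 [pair 2] h(43,43)=(43*31+43)%997=379 [pair 3] -> [961, 705, 479, 379]
  Sibling for proof at L0: 13
L2: h(961,705)=(961*31+705)%997=586 [pair 0] h(479,379)=(479*31+379)%997=273 [pair 1] -> [586, 273]
  Sibling for proof at L1: 379
L3: h(586,273)=(586*31+273)%997=493 [pair 0] -> [493]
  Sibling for proof at L2: 586
Root: 493
Proof path (sibling hashes from leaf to root): [13, 379, 586]

Answer: 13 379 586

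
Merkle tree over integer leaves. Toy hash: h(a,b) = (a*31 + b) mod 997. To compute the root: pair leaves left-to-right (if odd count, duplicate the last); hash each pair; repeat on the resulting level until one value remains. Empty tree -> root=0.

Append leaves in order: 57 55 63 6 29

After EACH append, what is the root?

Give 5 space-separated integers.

After append 57 (leaves=[57]):
  L0: [57]
  root=57
After append 55 (leaves=[57, 55]):
  L0: [57, 55]
  L1: h(57,55)=(57*31+55)%997=825 -> [825]
  root=825
After append 63 (leaves=[57, 55, 63]):
  L0: [57, 55, 63]
  L1: h(57,55)=(57*31+55)%997=825 h(63,63)=(63*31+63)%997=22 -> [825, 22]
  L2: h(825,22)=(825*31+22)%997=672 -> [672]
  root=672
After append 6 (leaves=[57, 55, 63, 6]):
  L0: [57, 55, 63, 6]
  L1: h(57,55)=(57*31+55)%997=825 h(63,6)=(63*31+6)%997=962 -> [825, 962]
  L2: h(825,962)=(825*31+962)%997=615 -> [615]
  root=615
After append 29 (leaves=[57, 55, 63, 6, 29]):
  L0: [57, 55, 63, 6, 29]
  L1: h(57,55)=(57*31+55)%997=825 h(63,6)=(63*31+6)%997=962 h(29,29)=(29*31+29)%997=928 -> [825, 962, 928]
  L2: h(825,962)=(825*31+962)%997=615 h(928,928)=(928*31+928)%997=783 -> [615, 783]
  L3: h(615,783)=(615*31+783)%997=905 -> [905]
  root=905

Answer: 57 825 672 615 905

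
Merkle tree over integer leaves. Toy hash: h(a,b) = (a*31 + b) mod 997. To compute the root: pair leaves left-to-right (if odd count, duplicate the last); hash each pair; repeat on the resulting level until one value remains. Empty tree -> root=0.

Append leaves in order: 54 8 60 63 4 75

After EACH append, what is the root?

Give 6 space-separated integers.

Answer: 54 685 224 227 166 444

Derivation:
After append 54 (leaves=[54]):
  L0: [54]
  root=54
After append 8 (leaves=[54, 8]):
  L0: [54, 8]
  L1: h(54,8)=(54*31+8)%997=685 -> [685]
  root=685
After append 60 (leaves=[54, 8, 60]):
  L0: [54, 8, 60]
  L1: h(54,8)=(54*31+8)%997=685 h(60,60)=(60*31+60)%997=923 -> [685, 923]
  L2: h(685,923)=(685*31+923)%997=224 -> [224]
  root=224
After append 63 (leaves=[54, 8, 60, 63]):
  L0: [54, 8, 60, 63]
  L1: h(54,8)=(54*31+8)%997=685 h(60,63)=(60*31+63)%997=926 -> [685, 926]
  L2: h(685,926)=(685*31+926)%997=227 -> [227]
  root=227
After append 4 (leaves=[54, 8, 60, 63, 4]):
  L0: [54, 8, 60, 63, 4]
  L1: h(54,8)=(54*31+8)%997=685 h(60,63)=(60*31+63)%997=926 h(4,4)=(4*31+4)%997=128 -> [685, 926, 128]
  L2: h(685,926)=(685*31+926)%997=227 h(128,128)=(128*31+128)%997=108 -> [227, 108]
  L3: h(227,108)=(227*31+108)%997=166 -> [166]
  root=166
After append 75 (leaves=[54, 8, 60, 63, 4, 75]):
  L0: [54, 8, 60, 63, 4, 75]
  L1: h(54,8)=(54*31+8)%997=685 h(60,63)=(60*31+63)%997=926 h(4,75)=(4*31+75)%997=199 -> [685, 926, 199]
  L2: h(685,926)=(685*31+926)%997=227 h(199,199)=(199*31+199)%997=386 -> [227, 386]
  L3: h(227,386)=(227*31+386)%997=444 -> [444]
  root=444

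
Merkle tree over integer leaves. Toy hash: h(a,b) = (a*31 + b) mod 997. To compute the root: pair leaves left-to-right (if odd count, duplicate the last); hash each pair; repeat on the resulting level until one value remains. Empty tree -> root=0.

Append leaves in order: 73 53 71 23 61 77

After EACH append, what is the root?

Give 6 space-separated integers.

Answer: 73 322 290 242 176 688

Derivation:
After append 73 (leaves=[73]):
  L0: [73]
  root=73
After append 53 (leaves=[73, 53]):
  L0: [73, 53]
  L1: h(73,53)=(73*31+53)%997=322 -> [322]
  root=322
After append 71 (leaves=[73, 53, 71]):
  L0: [73, 53, 71]
  L1: h(73,53)=(73*31+53)%997=322 h(71,71)=(71*31+71)%997=278 -> [322, 278]
  L2: h(322,278)=(322*31+278)%997=290 -> [290]
  root=290
After append 23 (leaves=[73, 53, 71, 23]):
  L0: [73, 53, 71, 23]
  L1: h(73,53)=(73*31+53)%997=322 h(71,23)=(71*31+23)%997=230 -> [322, 230]
  L2: h(322,230)=(322*31+230)%997=242 -> [242]
  root=242
After append 61 (leaves=[73, 53, 71, 23, 61]):
  L0: [73, 53, 71, 23, 61]
  L1: h(73,53)=(73*31+53)%997=322 h(71,23)=(71*31+23)%997=230 h(61,61)=(61*31+61)%997=955 -> [322, 230, 955]
  L2: h(322,230)=(322*31+230)%997=242 h(955,955)=(955*31+955)%997=650 -> [242, 650]
  L3: h(242,650)=(242*31+650)%997=176 -> [176]
  root=176
After append 77 (leaves=[73, 53, 71, 23, 61, 77]):
  L0: [73, 53, 71, 23, 61, 77]
  L1: h(73,53)=(73*31+53)%997=322 h(71,23)=(71*31+23)%997=230 h(61,77)=(61*31+77)%997=971 -> [322, 230, 971]
  L2: h(322,230)=(322*31+230)%997=242 h(971,971)=(971*31+971)%997=165 -> [242, 165]
  L3: h(242,165)=(242*31+165)%997=688 -> [688]
  root=688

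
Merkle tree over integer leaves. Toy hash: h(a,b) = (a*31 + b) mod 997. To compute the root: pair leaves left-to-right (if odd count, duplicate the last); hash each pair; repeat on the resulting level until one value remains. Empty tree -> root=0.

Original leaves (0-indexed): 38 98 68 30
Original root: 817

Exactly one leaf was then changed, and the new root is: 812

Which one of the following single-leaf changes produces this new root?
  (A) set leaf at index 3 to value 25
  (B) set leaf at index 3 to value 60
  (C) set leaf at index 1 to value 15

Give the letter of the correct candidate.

Answer: A

Derivation:
Original leaves: [38, 98, 68, 30]
Target new root: 812
Try each candidate change and compute the resulting root:
Candidate A: set leaf[3] = 25 -> leaves = [38, 98, 68, 25]
  L0: [38, 98, 68, 25]
  L1: h(38,98)=(38*31+98)%997=279 h(68,25)=(68*31+25)%997=139 -> [279, 139]
  L2: h(279,139)=(279*31+139)%997=812 -> [812]
  root = 812 == target 812  ** MATCH **
Candidate B: set leaf[3] = 60 -> leaves = [38, 98, 68, 60]
  L0: [38, 98, 68, 60]
  L1: h(38,98)=(38*31+98)%997=279 h(68,60)=(68*31+60)%997=174 -> [279, 174]
  L2: h(279,174)=(279*31+174)%997=847 -> [847]
  root = 847 != target 812
Candidate C: set leaf[1] = 15 -> leaves = [38, 15, 68, 30]
  L0: [38, 15, 68, 30]
  L1: h(38,15)=(38*31+15)%997=196 h(68,30)=(68*31+30)%997=144 -> [196, 144]
  L2: h(196,144)=(196*31+144)%997=238 -> [238]
  root = 238 != target 812
Candidate A produces the target root.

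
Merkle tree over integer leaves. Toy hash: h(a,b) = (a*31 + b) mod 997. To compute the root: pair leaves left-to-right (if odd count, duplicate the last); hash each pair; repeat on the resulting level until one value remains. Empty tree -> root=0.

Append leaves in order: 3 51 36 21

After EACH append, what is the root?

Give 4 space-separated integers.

After append 3 (leaves=[3]):
  L0: [3]
  root=3
After append 51 (leaves=[3, 51]):
  L0: [3, 51]
  L1: h(3,51)=(3*31+51)%997=144 -> [144]
  root=144
After append 36 (leaves=[3, 51, 36]):
  L0: [3, 51, 36]
  L1: h(3,51)=(3*31+51)%997=144 h(36,36)=(36*31+36)%997=155 -> [144, 155]
  L2: h(144,155)=(144*31+155)%997=631 -> [631]
  root=631
After append 21 (leaves=[3, 51, 36, 21]):
  L0: [3, 51, 36, 21]
  L1: h(3,51)=(3*31+51)%997=144 h(36,21)=(36*31+21)%997=140 -> [144, 140]
  L2: h(144,140)=(144*31+140)%997=616 -> [616]
  root=616

Answer: 3 144 631 616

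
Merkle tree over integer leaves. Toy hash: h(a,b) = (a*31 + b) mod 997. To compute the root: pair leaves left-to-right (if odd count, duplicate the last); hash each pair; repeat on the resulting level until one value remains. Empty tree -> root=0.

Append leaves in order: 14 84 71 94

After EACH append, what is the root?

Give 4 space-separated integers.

Answer: 14 518 384 407

Derivation:
After append 14 (leaves=[14]):
  L0: [14]
  root=14
After append 84 (leaves=[14, 84]):
  L0: [14, 84]
  L1: h(14,84)=(14*31+84)%997=518 -> [518]
  root=518
After append 71 (leaves=[14, 84, 71]):
  L0: [14, 84, 71]
  L1: h(14,84)=(14*31+84)%997=518 h(71,71)=(71*31+71)%997=278 -> [518, 278]
  L2: h(518,278)=(518*31+278)%997=384 -> [384]
  root=384
After append 94 (leaves=[14, 84, 71, 94]):
  L0: [14, 84, 71, 94]
  L1: h(14,84)=(14*31+84)%997=518 h(71,94)=(71*31+94)%997=301 -> [518, 301]
  L2: h(518,301)=(518*31+301)%997=407 -> [407]
  root=407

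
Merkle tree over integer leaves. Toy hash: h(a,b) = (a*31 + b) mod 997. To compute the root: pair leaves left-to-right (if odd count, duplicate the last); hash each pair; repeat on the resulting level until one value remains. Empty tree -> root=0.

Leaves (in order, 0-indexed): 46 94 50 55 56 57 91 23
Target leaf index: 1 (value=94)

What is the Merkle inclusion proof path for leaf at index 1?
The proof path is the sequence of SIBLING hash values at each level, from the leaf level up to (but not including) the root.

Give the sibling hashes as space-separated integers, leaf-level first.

L0 (leaves): [46, 94, 50, 55, 56, 57, 91, 23], target index=1
L1: h(46,94)=(46*31+94)%997=523 [pair 0] h(50,55)=(50*31+55)%997=608 [pair 1] h(56,57)=(56*31+57)%997=796 [pair 2] h(91,23)=(91*31+23)%997=850 [pair 3] -> [523, 608, 796, 850]
  Sibling for proof at L0: 46
L2: h(523,608)=(523*31+608)%997=869 [pair 0] h(796,850)=(796*31+850)%997=601 [pair 1] -> [869, 601]
  Sibling for proof at L1: 608
L3: h(869,601)=(869*31+601)%997=621 [pair 0] -> [621]
  Sibling for proof at L2: 601
Root: 621
Proof path (sibling hashes from leaf to root): [46, 608, 601]

Answer: 46 608 601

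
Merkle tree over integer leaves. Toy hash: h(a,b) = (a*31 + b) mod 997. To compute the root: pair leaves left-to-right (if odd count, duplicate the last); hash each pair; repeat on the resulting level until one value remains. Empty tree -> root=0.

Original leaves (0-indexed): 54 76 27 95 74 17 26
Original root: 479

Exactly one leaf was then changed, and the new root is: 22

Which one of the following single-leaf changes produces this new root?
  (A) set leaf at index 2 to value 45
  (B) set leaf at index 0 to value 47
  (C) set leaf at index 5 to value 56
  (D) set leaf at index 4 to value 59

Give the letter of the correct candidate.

Answer: D

Derivation:
Original leaves: [54, 76, 27, 95, 74, 17, 26]
Target new root: 22
Try each candidate change and compute the resulting root:
Candidate A: set leaf[2] = 45 -> leaves = [54, 76, 45, 95, 74, 17, 26]
  L0: [54, 76, 45, 95, 74, 17, 26]
  L1: h(54,76)=(54*31+76)%997=753 h(45,95)=(45*31+95)%997=493 h(74,17)=(74*31+17)%997=317 h(26,26)=(26*31+26)%997=832 -> [753, 493, 317, 832]
  L2: h(753,493)=(753*31+493)%997=905 h(317,832)=(317*31+832)%997=689 -> [905, 689]
  L3: h(905,689)=(905*31+689)%997=828 -> [828]
  root = 828 != target 22
Candidate B: set leaf[0] = 47 -> leaves = [47, 76, 27, 95, 74, 17, 26]
  L0: [47, 76, 27, 95, 74, 17, 26]
  L1: h(47,76)=(47*31+76)%997=536 h(27,95)=(27*31+95)%997=932 h(74,17)=(74*31+17)%997=317 h(26,26)=(26*31+26)%997=832 -> [536, 932, 317, 832]
  L2: h(536,932)=(536*31+932)%997=599 h(317,832)=(317*31+832)%997=689 -> [599, 689]
  L3: h(599,689)=(599*31+689)%997=315 -> [315]
  root = 315 != target 22
Candidate C: set leaf[5] = 56 -> leaves = [54, 76, 27, 95, 74, 56, 26]
  L0: [54, 76, 27, 95, 74, 56, 26]
  L1: h(54,76)=(54*31+76)%997=753 h(27,95)=(27*31+95)%997=932 h(74,56)=(74*31+56)%997=356 h(26,26)=(26*31+26)%997=832 -> [753, 932, 356, 832]
  L2: h(753,932)=(753*31+932)%997=347 h(356,832)=(356*31+832)%997=901 -> [347, 901]
  L3: h(347,901)=(347*31+901)%997=691 -> [691]
  root = 691 != target 22
Candidate D: set leaf[4] = 59 -> leaves = [54, 76, 27, 95, 59, 17, 26]
  L0: [54, 76, 27, 95, 59, 17, 26]
  L1: h(54,76)=(54*31+76)%997=753 h(27,95)=(27*31+95)%997=932 h(59,17)=(59*31+17)%997=849 h(26,26)=(26*31+26)%997=832 -> [753, 932, 849, 832]
  L2: h(753,932)=(753*31+932)%997=347 h(849,832)=(849*31+832)%997=232 -> [347, 232]
  L3: h(347,232)=(347*31+232)%997=22 -> [22]
  root = 22 == target 22  ** MATCH **
Candidate D produces the target root.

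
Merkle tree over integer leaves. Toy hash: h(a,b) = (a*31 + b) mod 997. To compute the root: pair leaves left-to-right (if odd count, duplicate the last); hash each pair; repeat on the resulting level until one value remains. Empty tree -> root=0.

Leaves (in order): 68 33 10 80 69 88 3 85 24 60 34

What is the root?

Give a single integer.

Answer: 381

Derivation:
L0: [68, 33, 10, 80, 69, 88, 3, 85, 24, 60, 34]
L1: h(68,33)=(68*31+33)%997=147 h(10,80)=(10*31+80)%997=390 h(69,88)=(69*31+88)%997=233 h(3,85)=(3*31+85)%997=178 h(24,60)=(24*31+60)%997=804 h(34,34)=(34*31+34)%997=91 -> [147, 390, 233, 178, 804, 91]
L2: h(147,390)=(147*31+390)%997=959 h(233,178)=(233*31+178)%997=422 h(804,91)=(804*31+91)%997=90 -> [959, 422, 90]
L3: h(959,422)=(959*31+422)%997=241 h(90,90)=(90*31+90)%997=886 -> [241, 886]
L4: h(241,886)=(241*31+886)%997=381 -> [381]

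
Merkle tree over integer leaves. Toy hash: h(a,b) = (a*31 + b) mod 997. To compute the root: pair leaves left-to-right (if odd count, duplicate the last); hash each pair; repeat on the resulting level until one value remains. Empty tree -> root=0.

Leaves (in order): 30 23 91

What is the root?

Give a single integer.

L0: [30, 23, 91]
L1: h(30,23)=(30*31+23)%997=953 h(91,91)=(91*31+91)%997=918 -> [953, 918]
L2: h(953,918)=(953*31+918)%997=551 -> [551]

Answer: 551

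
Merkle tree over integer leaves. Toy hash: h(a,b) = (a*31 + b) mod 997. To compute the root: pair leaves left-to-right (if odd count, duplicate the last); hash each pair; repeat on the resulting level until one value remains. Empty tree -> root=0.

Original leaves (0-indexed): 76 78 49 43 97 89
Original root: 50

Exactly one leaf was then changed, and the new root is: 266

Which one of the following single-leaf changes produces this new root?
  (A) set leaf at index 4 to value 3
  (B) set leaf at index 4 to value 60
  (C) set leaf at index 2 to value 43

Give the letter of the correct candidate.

Answer: C

Derivation:
Original leaves: [76, 78, 49, 43, 97, 89]
Target new root: 266
Try each candidate change and compute the resulting root:
Candidate A: set leaf[4] = 3 -> leaves = [76, 78, 49, 43, 3, 89]
  L0: [76, 78, 49, 43, 3, 89]
  L1: h(76,78)=(76*31+78)%997=440 h(49,43)=(49*31+43)%997=565 h(3,89)=(3*31+89)%997=182 -> [440, 565, 182]
  L2: h(440,565)=(440*31+565)%997=247 h(182,182)=(182*31+182)%997=839 -> [247, 839]
  L3: h(247,839)=(247*31+839)%997=520 -> [520]
  root = 520 != target 266
Candidate B: set leaf[4] = 60 -> leaves = [76, 78, 49, 43, 60, 89]
  L0: [76, 78, 49, 43, 60, 89]
  L1: h(76,78)=(76*31+78)%997=440 h(49,43)=(49*31+43)%997=565 h(60,89)=(60*31+89)%997=952 -> [440, 565, 952]
  L2: h(440,565)=(440*31+565)%997=247 h(952,952)=(952*31+952)%997=554 -> [247, 554]
  L3: h(247,554)=(247*31+554)%997=235 -> [235]
  root = 235 != target 266
Candidate C: set leaf[2] = 43 -> leaves = [76, 78, 43, 43, 97, 89]
  L0: [76, 78, 43, 43, 97, 89]
  L1: h(76,78)=(76*31+78)%997=440 h(43,43)=(43*31+43)%997=379 h(97,89)=(97*31+89)%997=105 -> [440, 379, 105]
  L2: h(440,379)=(440*31+379)%997=61 h(105,105)=(105*31+105)%997=369 -> [61, 369]
  L3: h(61,369)=(61*31+369)%997=266 -> [266]
  root = 266 == target 266  ** MATCH **
Candidate C produces the target root.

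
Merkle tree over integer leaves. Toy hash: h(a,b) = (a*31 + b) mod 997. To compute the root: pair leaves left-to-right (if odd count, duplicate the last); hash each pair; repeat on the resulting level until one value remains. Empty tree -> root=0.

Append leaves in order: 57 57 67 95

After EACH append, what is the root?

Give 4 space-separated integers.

Answer: 57 827 862 890

Derivation:
After append 57 (leaves=[57]):
  L0: [57]
  root=57
After append 57 (leaves=[57, 57]):
  L0: [57, 57]
  L1: h(57,57)=(57*31+57)%997=827 -> [827]
  root=827
After append 67 (leaves=[57, 57, 67]):
  L0: [57, 57, 67]
  L1: h(57,57)=(57*31+57)%997=827 h(67,67)=(67*31+67)%997=150 -> [827, 150]
  L2: h(827,150)=(827*31+150)%997=862 -> [862]
  root=862
After append 95 (leaves=[57, 57, 67, 95]):
  L0: [57, 57, 67, 95]
  L1: h(57,57)=(57*31+57)%997=827 h(67,95)=(67*31+95)%997=178 -> [827, 178]
  L2: h(827,178)=(827*31+178)%997=890 -> [890]
  root=890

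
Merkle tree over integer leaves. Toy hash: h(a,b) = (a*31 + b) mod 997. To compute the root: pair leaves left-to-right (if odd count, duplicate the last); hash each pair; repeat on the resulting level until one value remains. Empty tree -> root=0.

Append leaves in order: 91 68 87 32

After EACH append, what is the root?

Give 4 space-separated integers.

Answer: 91 895 619 564

Derivation:
After append 91 (leaves=[91]):
  L0: [91]
  root=91
After append 68 (leaves=[91, 68]):
  L0: [91, 68]
  L1: h(91,68)=(91*31+68)%997=895 -> [895]
  root=895
After append 87 (leaves=[91, 68, 87]):
  L0: [91, 68, 87]
  L1: h(91,68)=(91*31+68)%997=895 h(87,87)=(87*31+87)%997=790 -> [895, 790]
  L2: h(895,790)=(895*31+790)%997=619 -> [619]
  root=619
After append 32 (leaves=[91, 68, 87, 32]):
  L0: [91, 68, 87, 32]
  L1: h(91,68)=(91*31+68)%997=895 h(87,32)=(87*31+32)%997=735 -> [895, 735]
  L2: h(895,735)=(895*31+735)%997=564 -> [564]
  root=564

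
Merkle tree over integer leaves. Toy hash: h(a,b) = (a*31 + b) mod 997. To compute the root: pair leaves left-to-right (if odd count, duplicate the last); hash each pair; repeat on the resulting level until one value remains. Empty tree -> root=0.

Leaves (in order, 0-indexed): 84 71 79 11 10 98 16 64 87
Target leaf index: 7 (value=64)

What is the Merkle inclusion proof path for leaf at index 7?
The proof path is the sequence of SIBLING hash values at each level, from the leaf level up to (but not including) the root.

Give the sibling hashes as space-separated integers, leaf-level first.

L0 (leaves): [84, 71, 79, 11, 10, 98, 16, 64, 87], target index=7
L1: h(84,71)=(84*31+71)%997=681 [pair 0] h(79,11)=(79*31+11)%997=466 [pair 1] h(10,98)=(10*31+98)%997=408 [pair 2] h(16,64)=(16*31+64)%997=560 [pair 3] h(87,87)=(87*31+87)%997=790 [pair 4] -> [681, 466, 408, 560, 790]
  Sibling for proof at L0: 16
L2: h(681,466)=(681*31+466)%997=640 [pair 0] h(408,560)=(408*31+560)%997=247 [pair 1] h(790,790)=(790*31+790)%997=355 [pair 2] -> [640, 247, 355]
  Sibling for proof at L1: 408
L3: h(640,247)=(640*31+247)%997=147 [pair 0] h(355,355)=(355*31+355)%997=393 [pair 1] -> [147, 393]
  Sibling for proof at L2: 640
L4: h(147,393)=(147*31+393)%997=962 [pair 0] -> [962]
  Sibling for proof at L3: 393
Root: 962
Proof path (sibling hashes from leaf to root): [16, 408, 640, 393]

Answer: 16 408 640 393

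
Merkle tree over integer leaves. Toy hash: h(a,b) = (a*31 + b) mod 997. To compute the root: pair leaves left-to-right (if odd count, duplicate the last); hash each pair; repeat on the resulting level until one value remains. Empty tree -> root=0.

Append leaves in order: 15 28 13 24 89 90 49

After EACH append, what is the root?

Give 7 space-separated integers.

Answer: 15 493 744 755 883 915 631

Derivation:
After append 15 (leaves=[15]):
  L0: [15]
  root=15
After append 28 (leaves=[15, 28]):
  L0: [15, 28]
  L1: h(15,28)=(15*31+28)%997=493 -> [493]
  root=493
After append 13 (leaves=[15, 28, 13]):
  L0: [15, 28, 13]
  L1: h(15,28)=(15*31+28)%997=493 h(13,13)=(13*31+13)%997=416 -> [493, 416]
  L2: h(493,416)=(493*31+416)%997=744 -> [744]
  root=744
After append 24 (leaves=[15, 28, 13, 24]):
  L0: [15, 28, 13, 24]
  L1: h(15,28)=(15*31+28)%997=493 h(13,24)=(13*31+24)%997=427 -> [493, 427]
  L2: h(493,427)=(493*31+427)%997=755 -> [755]
  root=755
After append 89 (leaves=[15, 28, 13, 24, 89]):
  L0: [15, 28, 13, 24, 89]
  L1: h(15,28)=(15*31+28)%997=493 h(13,24)=(13*31+24)%997=427 h(89,89)=(89*31+89)%997=854 -> [493, 427, 854]
  L2: h(493,427)=(493*31+427)%997=755 h(854,854)=(854*31+854)%997=409 -> [755, 409]
  L3: h(755,409)=(755*31+409)%997=883 -> [883]
  root=883
After append 90 (leaves=[15, 28, 13, 24, 89, 90]):
  L0: [15, 28, 13, 24, 89, 90]
  L1: h(15,28)=(15*31+28)%997=493 h(13,24)=(13*31+24)%997=427 h(89,90)=(89*31+90)%997=855 -> [493, 427, 855]
  L2: h(493,427)=(493*31+427)%997=755 h(855,855)=(855*31+855)%997=441 -> [755, 441]
  L3: h(755,441)=(755*31+441)%997=915 -> [915]
  root=915
After append 49 (leaves=[15, 28, 13, 24, 89, 90, 49]):
  L0: [15, 28, 13, 24, 89, 90, 49]
  L1: h(15,28)=(15*31+28)%997=493 h(13,24)=(13*31+24)%997=427 h(89,90)=(89*31+90)%997=855 h(49,49)=(49*31+49)%997=571 -> [493, 427, 855, 571]
  L2: h(493,427)=(493*31+427)%997=755 h(855,571)=(855*31+571)%997=157 -> [755, 157]
  L3: h(755,157)=(755*31+157)%997=631 -> [631]
  root=631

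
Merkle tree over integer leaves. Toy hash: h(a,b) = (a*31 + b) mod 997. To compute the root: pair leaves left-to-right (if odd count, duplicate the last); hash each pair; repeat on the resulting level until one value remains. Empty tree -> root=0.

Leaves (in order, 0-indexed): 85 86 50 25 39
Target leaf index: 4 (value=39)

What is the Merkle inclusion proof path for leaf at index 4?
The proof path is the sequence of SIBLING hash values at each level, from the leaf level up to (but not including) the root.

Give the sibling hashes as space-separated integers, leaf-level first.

L0 (leaves): [85, 86, 50, 25, 39], target index=4
L1: h(85,86)=(85*31+86)%997=727 [pair 0] h(50,25)=(50*31+25)%997=578 [pair 1] h(39,39)=(39*31+39)%997=251 [pair 2] -> [727, 578, 251]
  Sibling for proof at L0: 39
L2: h(727,578)=(727*31+578)%997=184 [pair 0] h(251,251)=(251*31+251)%997=56 [pair 1] -> [184, 56]
  Sibling for proof at L1: 251
L3: h(184,56)=(184*31+56)%997=775 [pair 0] -> [775]
  Sibling for proof at L2: 184
Root: 775
Proof path (sibling hashes from leaf to root): [39, 251, 184]

Answer: 39 251 184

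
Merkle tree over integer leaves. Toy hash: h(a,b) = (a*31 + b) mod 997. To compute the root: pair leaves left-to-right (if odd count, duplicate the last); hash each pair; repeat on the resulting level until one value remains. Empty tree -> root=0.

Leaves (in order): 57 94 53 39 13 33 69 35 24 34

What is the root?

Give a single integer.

Answer: 63

Derivation:
L0: [57, 94, 53, 39, 13, 33, 69, 35, 24, 34]
L1: h(57,94)=(57*31+94)%997=864 h(53,39)=(53*31+39)%997=685 h(13,33)=(13*31+33)%997=436 h(69,35)=(69*31+35)%997=180 h(24,34)=(24*31+34)%997=778 -> [864, 685, 436, 180, 778]
L2: h(864,685)=(864*31+685)%997=550 h(436,180)=(436*31+180)%997=735 h(778,778)=(778*31+778)%997=968 -> [550, 735, 968]
L3: h(550,735)=(550*31+735)%997=836 h(968,968)=(968*31+968)%997=69 -> [836, 69]
L4: h(836,69)=(836*31+69)%997=63 -> [63]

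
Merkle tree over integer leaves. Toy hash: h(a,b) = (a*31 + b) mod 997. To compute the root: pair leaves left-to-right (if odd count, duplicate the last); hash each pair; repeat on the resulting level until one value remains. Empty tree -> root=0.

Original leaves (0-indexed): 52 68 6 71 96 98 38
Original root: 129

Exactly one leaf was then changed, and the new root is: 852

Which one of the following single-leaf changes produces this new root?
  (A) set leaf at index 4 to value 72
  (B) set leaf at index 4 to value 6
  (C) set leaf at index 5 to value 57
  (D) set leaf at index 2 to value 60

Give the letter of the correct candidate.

Original leaves: [52, 68, 6, 71, 96, 98, 38]
Target new root: 852
Try each candidate change and compute the resulting root:
Candidate A: set leaf[4] = 72 -> leaves = [52, 68, 6, 71, 72, 98, 38]
  L0: [52, 68, 6, 71, 72, 98, 38]
  L1: h(52,68)=(52*31+68)%997=683 h(6,71)=(6*31+71)%997=257 h(72,98)=(72*31+98)%997=336 h(38,38)=(38*31+38)%997=219 -> [683, 257, 336, 219]
  L2: h(683,257)=(683*31+257)%997=493 h(336,219)=(336*31+219)%997=665 -> [493, 665]
  L3: h(493,665)=(493*31+665)%997=993 -> [993]
  root = 993 != target 852
Candidate B: set leaf[4] = 6 -> leaves = [52, 68, 6, 71, 6, 98, 38]
  L0: [52, 68, 6, 71, 6, 98, 38]
  L1: h(52,68)=(52*31+68)%997=683 h(6,71)=(6*31+71)%997=257 h(6,98)=(6*31+98)%997=284 h(38,38)=(38*31+38)%997=219 -> [683, 257, 284, 219]
  L2: h(683,257)=(683*31+257)%997=493 h(284,219)=(284*31+219)%997=50 -> [493, 50]
  L3: h(493,50)=(493*31+50)%997=378 -> [378]
  root = 378 != target 852
Candidate C: set leaf[5] = 57 -> leaves = [52, 68, 6, 71, 96, 57, 38]
  L0: [52, 68, 6, 71, 96, 57, 38]
  L1: h(52,68)=(52*31+68)%997=683 h(6,71)=(6*31+71)%997=257 h(96,57)=(96*31+57)%997=42 h(38,38)=(38*31+38)%997=219 -> [683, 257, 42, 219]
  L2: h(683,257)=(683*31+257)%997=493 h(42,219)=(42*31+219)%997=524 -> [493, 524]
  L3: h(493,524)=(493*31+524)%997=852 -> [852]
  root = 852 == target 852  ** MATCH **
Candidate D: set leaf[2] = 60 -> leaves = [52, 68, 60, 71, 96, 98, 38]
  L0: [52, 68, 60, 71, 96, 98, 38]
  L1: h(52,68)=(52*31+68)%997=683 h(60,71)=(60*31+71)%997=934 h(96,98)=(96*31+98)%997=83 h(38,38)=(38*31+38)%997=219 -> [683, 934, 83, 219]
  L2: h(683,934)=(683*31+934)%997=173 h(83,219)=(83*31+219)%997=798 -> [173, 798]
  L3: h(173,798)=(173*31+798)%997=179 -> [179]
  root = 179 != target 852
Candidate C produces the target root.

Answer: C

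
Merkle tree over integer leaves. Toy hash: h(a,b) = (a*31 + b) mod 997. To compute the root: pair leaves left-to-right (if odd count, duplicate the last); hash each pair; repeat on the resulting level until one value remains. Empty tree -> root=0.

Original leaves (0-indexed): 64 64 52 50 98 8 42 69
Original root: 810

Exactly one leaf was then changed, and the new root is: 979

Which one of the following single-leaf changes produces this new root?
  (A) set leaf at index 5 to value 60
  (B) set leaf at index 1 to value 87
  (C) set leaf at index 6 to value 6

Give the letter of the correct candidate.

Answer: B

Derivation:
Original leaves: [64, 64, 52, 50, 98, 8, 42, 69]
Target new root: 979
Try each candidate change and compute the resulting root:
Candidate A: set leaf[5] = 60 -> leaves = [64, 64, 52, 50, 98, 60, 42, 69]
  L0: [64, 64, 52, 50, 98, 60, 42, 69]
  L1: h(64,64)=(64*31+64)%997=54 h(52,50)=(52*31+50)%997=665 h(98,60)=(98*31+60)%997=107 h(42,69)=(42*31+69)%997=374 -> [54, 665, 107, 374]
  L2: h(54,665)=(54*31+665)%997=345 h(107,374)=(107*31+374)%997=700 -> [345, 700]
  L3: h(345,700)=(345*31+700)%997=428 -> [428]
  root = 428 != target 979
Candidate B: set leaf[1] = 87 -> leaves = [64, 87, 52, 50, 98, 8, 42, 69]
  L0: [64, 87, 52, 50, 98, 8, 42, 69]
  L1: h(64,87)=(64*31+87)%997=77 h(52,50)=(52*31+50)%997=665 h(98,8)=(98*31+8)%997=55 h(42,69)=(42*31+69)%997=374 -> [77, 665, 55, 374]
  L2: h(77,665)=(77*31+665)%997=61 h(55,374)=(55*31+374)%997=85 -> [61, 85]
  L3: h(61,85)=(61*31+85)%997=979 -> [979]
  root = 979 == target 979  ** MATCH **
Candidate C: set leaf[6] = 6 -> leaves = [64, 64, 52, 50, 98, 8, 6, 69]
  L0: [64, 64, 52, 50, 98, 8, 6, 69]
  L1: h(64,64)=(64*31+64)%997=54 h(52,50)=(52*31+50)%997=665 h(98,8)=(98*31+8)%997=55 h(6,69)=(6*31+69)%997=255 -> [54, 665, 55, 255]
  L2: h(54,665)=(54*31+665)%997=345 h(55,255)=(55*31+255)%997=963 -> [345, 963]
  L3: h(345,963)=(345*31+963)%997=691 -> [691]
  root = 691 != target 979
Candidate B produces the target root.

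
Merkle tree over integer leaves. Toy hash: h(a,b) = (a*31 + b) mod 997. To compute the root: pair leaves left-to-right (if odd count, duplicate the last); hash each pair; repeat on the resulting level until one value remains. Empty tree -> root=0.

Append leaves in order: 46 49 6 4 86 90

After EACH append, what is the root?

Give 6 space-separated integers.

After append 46 (leaves=[46]):
  L0: [46]
  root=46
After append 49 (leaves=[46, 49]):
  L0: [46, 49]
  L1: h(46,49)=(46*31+49)%997=478 -> [478]
  root=478
After append 6 (leaves=[46, 49, 6]):
  L0: [46, 49, 6]
  L1: h(46,49)=(46*31+49)%997=478 h(6,6)=(6*31+6)%997=192 -> [478, 192]
  L2: h(478,192)=(478*31+192)%997=55 -> [55]
  root=55
After append 4 (leaves=[46, 49, 6, 4]):
  L0: [46, 49, 6, 4]
  L1: h(46,49)=(46*31+49)%997=478 h(6,4)=(6*31+4)%997=190 -> [478, 190]
  L2: h(478,190)=(478*31+190)%997=53 -> [53]
  root=53
After append 86 (leaves=[46, 49, 6, 4, 86]):
  L0: [46, 49, 6, 4, 86]
  L1: h(46,49)=(46*31+49)%997=478 h(6,4)=(6*31+4)%997=190 h(86,86)=(86*31+86)%997=758 -> [478, 190, 758]
  L2: h(478,190)=(478*31+190)%997=53 h(758,758)=(758*31+758)%997=328 -> [53, 328]
  L3: h(53,328)=(53*31+328)%997=974 -> [974]
  root=974
After append 90 (leaves=[46, 49, 6, 4, 86, 90]):
  L0: [46, 49, 6, 4, 86, 90]
  L1: h(46,49)=(46*31+49)%997=478 h(6,4)=(6*31+4)%997=190 h(86,90)=(86*31+90)%997=762 -> [478, 190, 762]
  L2: h(478,190)=(478*31+190)%997=53 h(762,762)=(762*31+762)%997=456 -> [53, 456]
  L3: h(53,456)=(53*31+456)%997=105 -> [105]
  root=105

Answer: 46 478 55 53 974 105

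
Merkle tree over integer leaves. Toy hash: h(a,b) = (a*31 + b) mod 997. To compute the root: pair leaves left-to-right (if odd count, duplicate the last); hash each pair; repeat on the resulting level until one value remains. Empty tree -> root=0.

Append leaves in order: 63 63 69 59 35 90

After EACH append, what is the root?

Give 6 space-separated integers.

After append 63 (leaves=[63]):
  L0: [63]
  root=63
After append 63 (leaves=[63, 63]):
  L0: [63, 63]
  L1: h(63,63)=(63*31+63)%997=22 -> [22]
  root=22
After append 69 (leaves=[63, 63, 69]):
  L0: [63, 63, 69]
  L1: h(63,63)=(63*31+63)%997=22 h(69,69)=(69*31+69)%997=214 -> [22, 214]
  L2: h(22,214)=(22*31+214)%997=896 -> [896]
  root=896
After append 59 (leaves=[63, 63, 69, 59]):
  L0: [63, 63, 69, 59]
  L1: h(63,63)=(63*31+63)%997=22 h(69,59)=(69*31+59)%997=204 -> [22, 204]
  L2: h(22,204)=(22*31+204)%997=886 -> [886]
  root=886
After append 35 (leaves=[63, 63, 69, 59, 35]):
  L0: [63, 63, 69, 59, 35]
  L1: h(63,63)=(63*31+63)%997=22 h(69,59)=(69*31+59)%997=204 h(35,35)=(35*31+35)%997=123 -> [22, 204, 123]
  L2: h(22,204)=(22*31+204)%997=886 h(123,123)=(123*31+123)%997=945 -> [886, 945]
  L3: h(886,945)=(886*31+945)%997=495 -> [495]
  root=495
After append 90 (leaves=[63, 63, 69, 59, 35, 90]):
  L0: [63, 63, 69, 59, 35, 90]
  L1: h(63,63)=(63*31+63)%997=22 h(69,59)=(69*31+59)%997=204 h(35,90)=(35*31+90)%997=178 -> [22, 204, 178]
  L2: h(22,204)=(22*31+204)%997=886 h(178,178)=(178*31+178)%997=711 -> [886, 711]
  L3: h(886,711)=(886*31+711)%997=261 -> [261]
  root=261

Answer: 63 22 896 886 495 261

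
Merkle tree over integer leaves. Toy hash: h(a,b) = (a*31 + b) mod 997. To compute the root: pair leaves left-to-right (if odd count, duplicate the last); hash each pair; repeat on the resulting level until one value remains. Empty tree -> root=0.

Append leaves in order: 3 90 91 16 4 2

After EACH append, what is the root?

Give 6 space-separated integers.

After append 3 (leaves=[3]):
  L0: [3]
  root=3
After append 90 (leaves=[3, 90]):
  L0: [3, 90]
  L1: h(3,90)=(3*31+90)%997=183 -> [183]
  root=183
After append 91 (leaves=[3, 90, 91]):
  L0: [3, 90, 91]
  L1: h(3,90)=(3*31+90)%997=183 h(91,91)=(91*31+91)%997=918 -> [183, 918]
  L2: h(183,918)=(183*31+918)%997=609 -> [609]
  root=609
After append 16 (leaves=[3, 90, 91, 16]):
  L0: [3, 90, 91, 16]
  L1: h(3,90)=(3*31+90)%997=183 h(91,16)=(91*31+16)%997=843 -> [183, 843]
  L2: h(183,843)=(183*31+843)%997=534 -> [534]
  root=534
After append 4 (leaves=[3, 90, 91, 16, 4]):
  L0: [3, 90, 91, 16, 4]
  L1: h(3,90)=(3*31+90)%997=183 h(91,16)=(91*31+16)%997=843 h(4,4)=(4*31+4)%997=128 -> [183, 843, 128]
  L2: h(183,843)=(183*31+843)%997=534 h(128,128)=(128*31+128)%997=108 -> [534, 108]
  L3: h(534,108)=(534*31+108)%997=710 -> [710]
  root=710
After append 2 (leaves=[3, 90, 91, 16, 4, 2]):
  L0: [3, 90, 91, 16, 4, 2]
  L1: h(3,90)=(3*31+90)%997=183 h(91,16)=(91*31+16)%997=843 h(4,2)=(4*31+2)%997=126 -> [183, 843, 126]
  L2: h(183,843)=(183*31+843)%997=534 h(126,126)=(126*31+126)%997=44 -> [534, 44]
  L3: h(534,44)=(534*31+44)%997=646 -> [646]
  root=646

Answer: 3 183 609 534 710 646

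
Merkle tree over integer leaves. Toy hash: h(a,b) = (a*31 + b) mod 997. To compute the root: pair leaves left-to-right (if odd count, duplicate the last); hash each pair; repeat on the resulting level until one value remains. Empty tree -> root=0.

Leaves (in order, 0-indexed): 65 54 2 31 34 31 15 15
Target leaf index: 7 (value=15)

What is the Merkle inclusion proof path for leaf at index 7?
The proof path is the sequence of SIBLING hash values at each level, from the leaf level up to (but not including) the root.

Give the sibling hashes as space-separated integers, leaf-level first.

Answer: 15 88 424

Derivation:
L0 (leaves): [65, 54, 2, 31, 34, 31, 15, 15], target index=7
L1: h(65,54)=(65*31+54)%997=75 [pair 0] h(2,31)=(2*31+31)%997=93 [pair 1] h(34,31)=(34*31+31)%997=88 [pair 2] h(15,15)=(15*31+15)%997=480 [pair 3] -> [75, 93, 88, 480]
  Sibling for proof at L0: 15
L2: h(75,93)=(75*31+93)%997=424 [pair 0] h(88,480)=(88*31+480)%997=217 [pair 1] -> [424, 217]
  Sibling for proof at L1: 88
L3: h(424,217)=(424*31+217)%997=400 [pair 0] -> [400]
  Sibling for proof at L2: 424
Root: 400
Proof path (sibling hashes from leaf to root): [15, 88, 424]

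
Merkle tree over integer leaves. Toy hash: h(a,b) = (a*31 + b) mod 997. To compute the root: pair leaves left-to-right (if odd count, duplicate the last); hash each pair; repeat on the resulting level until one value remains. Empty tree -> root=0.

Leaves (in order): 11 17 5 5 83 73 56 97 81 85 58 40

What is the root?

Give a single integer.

L0: [11, 17, 5, 5, 83, 73, 56, 97, 81, 85, 58, 40]
L1: h(11,17)=(11*31+17)%997=358 h(5,5)=(5*31+5)%997=160 h(83,73)=(83*31+73)%997=652 h(56,97)=(56*31+97)%997=836 h(81,85)=(81*31+85)%997=602 h(58,40)=(58*31+40)%997=841 -> [358, 160, 652, 836, 602, 841]
L2: h(358,160)=(358*31+160)%997=291 h(652,836)=(652*31+836)%997=111 h(602,841)=(602*31+841)%997=560 -> [291, 111, 560]
L3: h(291,111)=(291*31+111)%997=159 h(560,560)=(560*31+560)%997=971 -> [159, 971]
L4: h(159,971)=(159*31+971)%997=915 -> [915]

Answer: 915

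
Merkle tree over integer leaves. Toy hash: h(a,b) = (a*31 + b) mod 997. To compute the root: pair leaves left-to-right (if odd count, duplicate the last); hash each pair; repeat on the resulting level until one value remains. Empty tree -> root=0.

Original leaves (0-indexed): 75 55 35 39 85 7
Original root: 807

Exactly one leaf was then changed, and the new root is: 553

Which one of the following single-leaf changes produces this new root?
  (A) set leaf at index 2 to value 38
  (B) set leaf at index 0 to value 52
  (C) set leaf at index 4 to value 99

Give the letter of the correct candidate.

Original leaves: [75, 55, 35, 39, 85, 7]
Target new root: 553
Try each candidate change and compute the resulting root:
Candidate A: set leaf[2] = 38 -> leaves = [75, 55, 38, 39, 85, 7]
  L0: [75, 55, 38, 39, 85, 7]
  L1: h(75,55)=(75*31+55)%997=386 h(38,39)=(38*31+39)%997=220 h(85,7)=(85*31+7)%997=648 -> [386, 220, 648]
  L2: h(386,220)=(386*31+220)%997=222 h(648,648)=(648*31+648)%997=796 -> [222, 796]
  L3: h(222,796)=(222*31+796)%997=699 -> [699]
  root = 699 != target 553
Candidate B: set leaf[0] = 52 -> leaves = [52, 55, 35, 39, 85, 7]
  L0: [52, 55, 35, 39, 85, 7]
  L1: h(52,55)=(52*31+55)%997=670 h(35,39)=(35*31+39)%997=127 h(85,7)=(85*31+7)%997=648 -> [670, 127, 648]
  L2: h(670,127)=(670*31+127)%997=957 h(648,648)=(648*31+648)%997=796 -> [957, 796]
  L3: h(957,796)=(957*31+796)%997=553 -> [553]
  root = 553 == target 553  ** MATCH **
Candidate C: set leaf[4] = 99 -> leaves = [75, 55, 35, 39, 99, 7]
  L0: [75, 55, 35, 39, 99, 7]
  L1: h(75,55)=(75*31+55)%997=386 h(35,39)=(35*31+39)%997=127 h(99,7)=(99*31+7)%997=85 -> [386, 127, 85]
  L2: h(386,127)=(386*31+127)%997=129 h(85,85)=(85*31+85)%997=726 -> [129, 726]
  L3: h(129,726)=(129*31+726)%997=737 -> [737]
  root = 737 != target 553
Candidate B produces the target root.

Answer: B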